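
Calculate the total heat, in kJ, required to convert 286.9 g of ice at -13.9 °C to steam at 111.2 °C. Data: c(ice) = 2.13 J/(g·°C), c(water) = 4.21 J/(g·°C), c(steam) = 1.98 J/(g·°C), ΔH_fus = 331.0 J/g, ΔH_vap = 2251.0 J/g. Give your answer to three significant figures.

q1 (heat ice -13.9→0.0 °C): 286.9 × 2.13 × 13.9 = 8494 J
q2 (melt at 0 °C): 286.9 × 331.0 = 94964 J
q3 (heat water 0.0→100.0 °C): 286.9 × 4.21 × 100.0 = 120785 J
q4 (vaporize at 100 °C): 286.9 × 2251.0 = 645812 J
q5 (heat steam 100.0→111.2 °C): 286.9 × 1.98 × 11.2 = 6362 J
Total: 8494 + 94964 + 120785 + 645812 + 6362 = 876417 J = 876 kJ

q = 876 kJ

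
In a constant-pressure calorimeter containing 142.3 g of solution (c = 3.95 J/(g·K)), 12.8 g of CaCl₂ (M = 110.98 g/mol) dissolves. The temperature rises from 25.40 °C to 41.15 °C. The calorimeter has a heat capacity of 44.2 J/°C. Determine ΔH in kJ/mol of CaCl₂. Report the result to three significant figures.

ΔH = -82.8 kJ/mol

|ΔT| = |41.15 − 25.40| = 15.75 °C
|q_surr| = (142.3 × 3.95 + 44.2) × 15.75 = 606.285 × 15.75 = 9549 J
n(CaCl₂) = 12.8 / 110.98 = 0.1153 mol
Temperature rose, so q_rxn = −|q_surr| = -9.549 kJ
ΔH = q_rxn / n = -82.82 kJ/mol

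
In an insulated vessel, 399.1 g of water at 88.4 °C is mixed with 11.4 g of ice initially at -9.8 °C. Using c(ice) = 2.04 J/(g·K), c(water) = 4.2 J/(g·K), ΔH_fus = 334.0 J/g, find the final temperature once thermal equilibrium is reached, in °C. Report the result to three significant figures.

T_f = 83.6 °C

Heat to bring ice to 0 °C and melt it: q₁ = 11.4×2.04×9.8 + 11.4×334.0 = 4035.5 J
Heat the water can supply cooling to 0 °C: 399.1×4.2×88.4 = 148178 J > q₁, so all ice melts.
Energy balance: 399.1×4.2×(88.4 − T) = 4035.5 + 11.4×4.2×(T − 0)
1676.22(88.4 − T) = 4035.5 + 47.88 T
148178 − 4035.5 = 1724.10 T
T = 144142.5 / 1724.10 = 83.60 °C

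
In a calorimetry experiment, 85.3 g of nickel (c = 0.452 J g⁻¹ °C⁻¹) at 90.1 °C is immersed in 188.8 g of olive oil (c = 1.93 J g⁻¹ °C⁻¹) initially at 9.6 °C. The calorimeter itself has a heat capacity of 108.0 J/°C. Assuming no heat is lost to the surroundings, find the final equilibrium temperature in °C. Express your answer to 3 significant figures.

Heat lost by nickel = heat gained by olive oil + calorimeter.
(85.3)(0.452)(90.1 − T) = [(188.8)(1.93) + 108.0](T − 9.6)
38.5556 (90.1 − T) = 472.384 (T − 9.6)
3473.9 − 38.5556 T = 472.384 T − 4534.9
8008.8 = 510.9396 T
T = 15.67 °C

T_f = 15.7 °C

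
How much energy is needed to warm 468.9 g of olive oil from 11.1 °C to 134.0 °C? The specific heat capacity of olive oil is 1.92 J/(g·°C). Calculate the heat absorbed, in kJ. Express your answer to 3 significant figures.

q = 111 kJ

q = m c ΔT = 468.9 × 1.92 × (134.0 − 11.1)
q = 468.9 × 1.92 × 122.9 = 110600 J = 111 kJ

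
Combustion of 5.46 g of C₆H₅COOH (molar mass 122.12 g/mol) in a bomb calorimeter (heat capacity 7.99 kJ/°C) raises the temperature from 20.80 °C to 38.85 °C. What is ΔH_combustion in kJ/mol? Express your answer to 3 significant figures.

ΔH = -3230 kJ/mol

ΔT = 38.85 − 20.80 = 18.05 °C
q_cal = C_cal × ΔT = 7.99 × 18.05 = 144.2195 kJ
n = 5.46 / 122.12 = 0.04471 mol
q_rxn = −q_cal = -144.2195 kJ
ΔH = -144.2195 / 0.04471 = -3226 kJ/mol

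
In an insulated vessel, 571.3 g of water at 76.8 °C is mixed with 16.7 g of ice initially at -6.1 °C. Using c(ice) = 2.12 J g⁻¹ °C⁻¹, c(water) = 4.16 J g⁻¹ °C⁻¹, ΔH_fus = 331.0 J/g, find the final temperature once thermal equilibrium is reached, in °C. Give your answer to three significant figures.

T_f = 72.3 °C

Heat to bring ice to 0 °C and melt it: q₁ = 16.7×2.12×6.1 + 16.7×331.0 = 5743.7 J
Heat the water can supply cooling to 0 °C: 571.3×4.16×76.8 = 182523 J > q₁, so all ice melts.
Energy balance: 571.3×4.16×(76.8 − T) = 5743.7 + 16.7×4.16×(T − 0)
2376.608(76.8 − T) = 5743.7 + 69.472 T
182523 − 5743.7 = 2446.080 T
T = 176779.3 / 2446.080 = 72.27 °C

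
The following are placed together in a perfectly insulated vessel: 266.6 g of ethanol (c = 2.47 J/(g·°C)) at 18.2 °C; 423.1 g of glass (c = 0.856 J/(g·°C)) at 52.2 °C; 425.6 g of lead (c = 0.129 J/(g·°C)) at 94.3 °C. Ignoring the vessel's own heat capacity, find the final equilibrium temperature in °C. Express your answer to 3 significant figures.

T_f = 33.5 °C

Σ mᵢcᵢ(T − Tᵢ) = 0  ⇒  T = Σ mᵢcᵢTᵢ / Σ mᵢcᵢ
Σ mᵢcᵢ = 266.6×2.47 + 423.1×0.856 + 425.6×0.129 = 1075.5780
Σ mᵢcᵢTᵢ = 658.502×18.2 + 362.1736×52.2 + 54.9024×94.3 = 36067
T = 36067 / 1075.5780 = 33.53 °C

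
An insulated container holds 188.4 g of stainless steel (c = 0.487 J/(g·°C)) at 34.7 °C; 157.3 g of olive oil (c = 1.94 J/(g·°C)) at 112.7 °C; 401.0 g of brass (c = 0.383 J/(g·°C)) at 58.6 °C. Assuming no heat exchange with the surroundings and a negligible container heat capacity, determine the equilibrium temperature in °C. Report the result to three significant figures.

T_f = 84.6 °C

Σ mᵢcᵢ(T − Tᵢ) = 0  ⇒  T = Σ mᵢcᵢTᵢ / Σ mᵢcᵢ
Σ mᵢcᵢ = 188.4×0.487 + 157.3×1.94 + 401.0×0.383 = 550.4958
Σ mᵢcᵢTᵢ = 91.7508×34.7 + 305.162×112.7 + 153.583×58.6 = 46575
T = 46575 / 550.4958 = 84.61 °C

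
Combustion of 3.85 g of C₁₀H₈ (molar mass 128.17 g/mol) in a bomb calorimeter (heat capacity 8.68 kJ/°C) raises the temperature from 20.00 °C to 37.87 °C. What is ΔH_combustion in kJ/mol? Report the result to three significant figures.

ΔT = 37.87 − 20.00 = 17.87 °C
q_cal = C_cal × ΔT = 8.68 × 17.87 = 155.1116 kJ
n = 3.85 / 128.17 = 0.03004 mol
q_rxn = −q_cal = -155.1116 kJ
ΔH = -155.1116 / 0.03004 = -5164 kJ/mol

ΔH = -5160 kJ/mol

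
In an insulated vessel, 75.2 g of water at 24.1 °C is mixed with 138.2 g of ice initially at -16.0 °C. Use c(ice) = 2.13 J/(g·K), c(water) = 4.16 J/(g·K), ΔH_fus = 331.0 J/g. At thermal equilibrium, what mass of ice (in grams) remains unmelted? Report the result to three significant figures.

Heat to warm all ice to 0 °C: 138.2×2.13×16.0 = 4709.9 J
Heat released by water cooling to 0 °C: 75.2×4.16×24.1 = 7539.3 J
7539.3 J < 4709.9 + 138.2×331.0 = 50454.1 J, so not all ice melts; final T = 0 °C.
Heat left for melting: 7539.3 − 4709.9 = 2829.4 J
Mass melted = 2829.4 / 331.0 = 8.548 g
Ice remaining = 138.2 − 8.548 = 129.652 g

m_ice remaining = 130 g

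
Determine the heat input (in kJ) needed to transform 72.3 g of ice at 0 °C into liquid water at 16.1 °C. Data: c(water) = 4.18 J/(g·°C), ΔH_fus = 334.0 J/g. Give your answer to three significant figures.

q = 29.0 kJ

q1 (melt at 0 °C): 72.3 × 334.0 = 24148 J
q2 (heat water 0.0→16.1 °C): 72.3 × 4.18 × 16.1 = 4866 J
Total: 24148 + 4866 = 29014 J = 29.0 kJ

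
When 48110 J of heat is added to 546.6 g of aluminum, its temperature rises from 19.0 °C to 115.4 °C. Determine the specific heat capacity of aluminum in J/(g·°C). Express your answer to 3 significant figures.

c = 0.913 J/(g·°C)

c = q / (m ΔT) = 48110 / (546.6 × 96.4)
c = 48110 / 52692.24 = 0.913 J/(g·°C)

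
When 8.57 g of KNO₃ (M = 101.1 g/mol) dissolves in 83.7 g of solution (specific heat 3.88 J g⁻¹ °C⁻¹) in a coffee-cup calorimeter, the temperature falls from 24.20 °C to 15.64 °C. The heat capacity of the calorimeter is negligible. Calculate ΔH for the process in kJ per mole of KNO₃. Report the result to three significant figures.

|ΔT| = |15.64 − 24.20| = 8.56 °C
|q_surr| = (83.7 × 3.88) × 8.56 = 324.756 × 8.56 = 2780 J
n(KNO₃) = 8.57 / 101.1 = 0.08477 mol
Temperature fell, so q_rxn = +|q_surr| = 2.780 kJ
ΔH = q_rxn / n = 32.79 kJ/mol

ΔH = 32.8 kJ/mol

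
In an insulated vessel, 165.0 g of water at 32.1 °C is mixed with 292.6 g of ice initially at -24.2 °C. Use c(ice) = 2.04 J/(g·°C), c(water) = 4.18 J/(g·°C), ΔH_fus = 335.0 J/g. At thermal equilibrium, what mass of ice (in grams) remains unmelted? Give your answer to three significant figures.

Heat to warm all ice to 0 °C: 292.6×2.04×24.2 = 14445 J
Heat released by water cooling to 0 °C: 165.0×4.18×32.1 = 22139 J
22139 J < 14445 + 292.6×335.0 = 112466 J, so not all ice melts; final T = 0 °C.
Heat left for melting: 22139 − 14445 = 7694 J
Mass melted = 7694 / 335.0 = 22.97 g
Ice remaining = 292.6 − 22.97 = 269.63 g

m_ice remaining = 270 g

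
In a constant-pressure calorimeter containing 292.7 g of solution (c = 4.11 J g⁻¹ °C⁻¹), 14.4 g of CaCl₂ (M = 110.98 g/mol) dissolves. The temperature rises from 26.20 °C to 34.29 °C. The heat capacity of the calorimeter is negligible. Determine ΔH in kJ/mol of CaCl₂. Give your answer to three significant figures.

|ΔT| = |34.29 − 26.20| = 8.09 °C
|q_surr| = (292.7 × 4.11) × 8.09 = 1202.997 × 8.09 = 9732 J
n(CaCl₂) = 14.4 / 110.98 = 0.1298 mol
Temperature rose, so q_rxn = −|q_surr| = -9.732 kJ
ΔH = q_rxn / n = -74.98 kJ/mol

ΔH = -75.0 kJ/mol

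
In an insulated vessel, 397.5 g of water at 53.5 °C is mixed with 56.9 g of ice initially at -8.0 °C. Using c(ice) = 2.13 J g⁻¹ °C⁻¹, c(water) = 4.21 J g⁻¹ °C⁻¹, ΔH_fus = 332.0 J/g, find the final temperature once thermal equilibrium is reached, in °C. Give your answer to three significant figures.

Heat to bring ice to 0 °C and melt it: q₁ = 56.9×2.13×8.0 + 56.9×332.0 = 19860 J
Heat the water can supply cooling to 0 °C: 397.5×4.21×53.5 = 89530.9 J > q₁, so all ice melts.
Energy balance: 397.5×4.21×(53.5 − T) = 19860 + 56.9×4.21×(T − 0)
1673.475(53.5 − T) = 19860 + 239.549 T
89530.9 − 19860 = 1913.024 T
T = 69670.9 / 1913.024 = 36.42 °C

T_f = 36.4 °C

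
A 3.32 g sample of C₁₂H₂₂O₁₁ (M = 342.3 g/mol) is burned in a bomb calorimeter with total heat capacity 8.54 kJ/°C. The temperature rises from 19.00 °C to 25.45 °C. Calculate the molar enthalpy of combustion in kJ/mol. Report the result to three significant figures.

ΔH = -5680 kJ/mol

ΔT = 25.45 − 19.00 = 6.45 °C
q_cal = C_cal × ΔT = 8.54 × 6.45 = 55.083 kJ
n = 3.32 / 342.3 = 0.009699 mol
q_rxn = −q_cal = -55.083 kJ
ΔH = -55.083 / 0.009699 = -5679 kJ/mol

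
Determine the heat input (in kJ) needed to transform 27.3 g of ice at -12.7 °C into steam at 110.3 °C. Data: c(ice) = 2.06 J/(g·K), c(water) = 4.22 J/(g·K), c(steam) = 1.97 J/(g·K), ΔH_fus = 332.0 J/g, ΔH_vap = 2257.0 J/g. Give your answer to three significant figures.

q1 (heat ice -12.7→0.0 °C): 27.3 × 2.06 × 12.7 = 714 J
q2 (melt at 0 °C): 27.3 × 332.0 = 9064 J
q3 (heat water 0.0→100.0 °C): 27.3 × 4.22 × 100.0 = 11521 J
q4 (vaporize at 100 °C): 27.3 × 2257.0 = 61616 J
q5 (heat steam 100.0→110.3 °C): 27.3 × 1.97 × 10.3 = 554 J
Total: 714 + 9064 + 11521 + 61616 + 554 = 83469 J = 83.5 kJ

q = 83.5 kJ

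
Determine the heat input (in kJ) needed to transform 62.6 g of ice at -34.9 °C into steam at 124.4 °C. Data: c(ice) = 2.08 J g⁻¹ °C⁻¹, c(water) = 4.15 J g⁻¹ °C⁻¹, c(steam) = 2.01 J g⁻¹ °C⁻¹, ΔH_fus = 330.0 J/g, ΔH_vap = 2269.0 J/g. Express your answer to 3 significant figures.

q = 196 kJ

q1 (heat ice -34.9→0.0 °C): 62.6 × 2.08 × 34.9 = 4544 J
q2 (melt at 0 °C): 62.6 × 330.0 = 20658 J
q3 (heat water 0.0→100.0 °C): 62.6 × 4.15 × 100.0 = 25979 J
q4 (vaporize at 100 °C): 62.6 × 2269.0 = 142039 J
q5 (heat steam 100.0→124.4 °C): 62.6 × 2.01 × 24.4 = 3070 J
Total: 4544 + 20658 + 25979 + 142039 + 3070 = 196290 J = 196 kJ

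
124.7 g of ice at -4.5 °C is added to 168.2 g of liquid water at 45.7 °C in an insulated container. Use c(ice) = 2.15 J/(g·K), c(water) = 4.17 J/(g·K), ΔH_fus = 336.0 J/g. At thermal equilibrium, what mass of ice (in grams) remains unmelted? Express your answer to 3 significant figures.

m_ice remaining = 32.9 g

Heat to warm all ice to 0 °C: 124.7×2.15×4.5 = 1206.5 J
Heat released by water cooling to 0 °C: 168.2×4.17×45.7 = 32054 J
32054 J < 1206.5 + 124.7×336.0 = 43105.7 J, so not all ice melts; final T = 0 °C.
Heat left for melting: 32054 − 1206.5 = 30847.5 J
Mass melted = 30847.5 / 336.0 = 91.81 g
Ice remaining = 124.7 − 91.81 = 32.89 g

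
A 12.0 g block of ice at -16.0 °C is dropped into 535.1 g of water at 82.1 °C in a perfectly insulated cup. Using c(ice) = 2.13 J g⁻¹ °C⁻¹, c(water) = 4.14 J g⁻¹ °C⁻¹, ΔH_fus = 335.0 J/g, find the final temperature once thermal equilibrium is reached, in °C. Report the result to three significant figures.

Heat to bring ice to 0 °C and melt it: q₁ = 12.0×2.13×16.0 + 12.0×335.0 = 4429.0 J
Heat the water can supply cooling to 0 °C: 535.1×4.14×82.1 = 181877 J > q₁, so all ice melts.
Energy balance: 535.1×4.14×(82.1 − T) = 4429.0 + 12.0×4.14×(T − 0)
2215.314(82.1 − T) = 4429.0 + 49.68 T
181877 − 4429.0 = 2264.994 T
T = 177448.0 / 2264.994 = 78.34 °C

T_f = 78.3 °C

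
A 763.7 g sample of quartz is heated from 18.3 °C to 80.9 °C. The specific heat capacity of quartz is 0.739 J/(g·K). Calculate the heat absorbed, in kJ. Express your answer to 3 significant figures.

q = m c ΔT = 763.7 × 0.739 × (80.9 − 18.3)
q = 763.7 × 0.739 × 62.6 = 35330 J = 35.3 kJ

q = 35.3 kJ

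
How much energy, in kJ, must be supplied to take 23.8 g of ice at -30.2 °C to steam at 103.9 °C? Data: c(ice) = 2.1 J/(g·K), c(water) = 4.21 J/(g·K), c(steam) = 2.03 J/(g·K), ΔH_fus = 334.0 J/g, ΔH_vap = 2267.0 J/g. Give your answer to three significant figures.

q1 (heat ice -30.2→0.0 °C): 23.8 × 2.1 × 30.2 = 1509 J
q2 (melt at 0 °C): 23.8 × 334.0 = 7949 J
q3 (heat water 0.0→100.0 °C): 23.8 × 4.21 × 100.0 = 10020 J
q4 (vaporize at 100 °C): 23.8 × 2267.0 = 53955 J
q5 (heat steam 100.0→103.9 °C): 23.8 × 2.03 × 3.9 = 188 J
Total: 1509 + 7949 + 10020 + 53955 + 188 = 73621 J = 73.6 kJ

q = 73.6 kJ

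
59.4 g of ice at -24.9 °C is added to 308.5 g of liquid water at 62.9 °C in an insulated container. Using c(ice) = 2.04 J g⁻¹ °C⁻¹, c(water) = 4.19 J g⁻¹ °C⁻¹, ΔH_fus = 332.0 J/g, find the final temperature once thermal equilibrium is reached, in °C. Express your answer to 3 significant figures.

T_f = 38.0 °C

Heat to bring ice to 0 °C and melt it: q₁ = 59.4×2.04×24.9 + 59.4×332.0 = 22738 J
Heat the water can supply cooling to 0 °C: 308.5×4.19×62.9 = 81305.5 J > q₁, so all ice melts.
Energy balance: 308.5×4.19×(62.9 − T) = 22738 + 59.4×4.19×(T − 0)
1292.615(62.9 − T) = 22738 + 248.886 T
81305.5 − 22738 = 1541.501 T
T = 58567.5 / 1541.501 = 37.99 °C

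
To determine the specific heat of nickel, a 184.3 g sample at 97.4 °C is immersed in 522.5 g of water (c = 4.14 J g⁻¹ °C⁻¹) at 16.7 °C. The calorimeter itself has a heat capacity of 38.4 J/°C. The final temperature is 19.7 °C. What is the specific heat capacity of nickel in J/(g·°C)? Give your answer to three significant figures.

c = 0.461 J/(g·°C)

q_gained = (522.5 × 4.14 + 38.4) × (19.7 − 16.7) = 6605 J
q_lost = 184.3 × c × (97.4 − 19.7) = 14320.11 c
Set equal: c = 6605 / 14320.11 = 0.461 J/(g·°C)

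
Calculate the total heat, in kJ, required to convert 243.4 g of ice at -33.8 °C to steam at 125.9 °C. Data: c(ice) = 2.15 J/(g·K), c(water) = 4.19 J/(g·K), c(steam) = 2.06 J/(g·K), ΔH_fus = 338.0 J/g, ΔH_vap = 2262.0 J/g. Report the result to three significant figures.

q1 (heat ice -33.8→0.0 °C): 243.4 × 2.15 × 33.8 = 17688 J
q2 (melt at 0 °C): 243.4 × 338.0 = 82269 J
q3 (heat water 0.0→100.0 °C): 243.4 × 4.19 × 100.0 = 101985 J
q4 (vaporize at 100 °C): 243.4 × 2262.0 = 550571 J
q5 (heat steam 100.0→125.9 °C): 243.4 × 2.06 × 25.9 = 12986 J
Total: 17688 + 82269 + 101985 + 550571 + 12986 = 765499 J = 765 kJ

q = 765 kJ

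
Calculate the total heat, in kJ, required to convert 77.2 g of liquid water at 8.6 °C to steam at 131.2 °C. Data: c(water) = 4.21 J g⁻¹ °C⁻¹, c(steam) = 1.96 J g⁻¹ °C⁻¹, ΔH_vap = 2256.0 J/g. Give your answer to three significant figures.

q1 (heat water 8.6→100.0 °C): 77.2 × 4.21 × 91.4 = 29706 J
q2 (vaporize at 100 °C): 77.2 × 2256.0 = 174163 J
q3 (heat steam 100.0→131.2 °C): 77.2 × 1.96 × 31.2 = 4721 J
Total: 29706 + 174163 + 4721 = 208590 J = 209 kJ

q = 209 kJ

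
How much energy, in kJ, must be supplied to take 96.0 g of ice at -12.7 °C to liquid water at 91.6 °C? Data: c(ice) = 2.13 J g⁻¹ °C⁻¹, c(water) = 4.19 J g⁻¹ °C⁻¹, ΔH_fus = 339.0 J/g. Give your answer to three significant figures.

q = 72.0 kJ

q1 (heat ice -12.7→0.0 °C): 96.0 × 2.13 × 12.7 = 2597 J
q2 (melt at 0 °C): 96.0 × 339.0 = 32544 J
q3 (heat water 0.0→91.6 °C): 96.0 × 4.19 × 91.6 = 36845 J
Total: 2597 + 32544 + 36845 = 71986 J = 72.0 kJ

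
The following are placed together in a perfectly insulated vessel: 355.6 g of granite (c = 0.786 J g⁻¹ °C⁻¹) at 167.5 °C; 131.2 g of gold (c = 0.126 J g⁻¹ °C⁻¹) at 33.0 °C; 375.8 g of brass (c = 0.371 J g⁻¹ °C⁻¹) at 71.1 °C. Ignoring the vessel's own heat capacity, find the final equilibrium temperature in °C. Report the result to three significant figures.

Σ mᵢcᵢ(T − Tᵢ) = 0  ⇒  T = Σ mᵢcᵢTᵢ / Σ mᵢcᵢ
Σ mᵢcᵢ = 355.6×0.786 + 131.2×0.126 + 375.8×0.371 = 435.4546
Σ mᵢcᵢTᵢ = 279.5016×167.5 + 16.5312×33.0 + 139.4218×71.1 = 57275
T = 57275 / 435.4546 = 131.5 °C

T_f = 132 °C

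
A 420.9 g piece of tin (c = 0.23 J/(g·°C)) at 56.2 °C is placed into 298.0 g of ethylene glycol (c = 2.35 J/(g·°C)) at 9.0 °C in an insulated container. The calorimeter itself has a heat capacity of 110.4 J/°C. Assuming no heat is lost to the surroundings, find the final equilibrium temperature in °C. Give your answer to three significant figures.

T_f = 14.0 °C

Heat lost by tin = heat gained by ethylene glycol + calorimeter.
(420.9)(0.23)(56.2 − T) = [(298.0)(2.35) + 110.4](T − 9.0)
96.807 (56.2 − T) = 810.7 (T − 9.0)
5440.6 − 96.807 T = 810.7 T − 7296.3
12736.9 = 907.507 T
T = 14.04 °C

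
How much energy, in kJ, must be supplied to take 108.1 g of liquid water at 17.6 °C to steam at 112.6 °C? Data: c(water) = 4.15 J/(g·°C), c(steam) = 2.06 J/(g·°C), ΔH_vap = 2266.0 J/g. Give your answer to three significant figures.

q1 (heat water 17.6→100.0 °C): 108.1 × 4.15 × 82.4 = 36966 J
q2 (vaporize at 100 °C): 108.1 × 2266.0 = 244955 J
q3 (heat steam 100.0→112.6 °C): 108.1 × 2.06 × 12.6 = 2806 J
Total: 36966 + 244955 + 2806 = 284727 J = 285 kJ

q = 285 kJ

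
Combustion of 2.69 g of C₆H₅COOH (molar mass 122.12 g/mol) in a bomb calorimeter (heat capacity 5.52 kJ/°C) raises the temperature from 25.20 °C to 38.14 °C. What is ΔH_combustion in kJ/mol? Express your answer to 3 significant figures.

ΔH = -3240 kJ/mol

ΔT = 38.14 − 25.20 = 12.94 °C
q_cal = C_cal × ΔT = 5.52 × 12.94 = 71.4288 kJ
n = 2.69 / 122.12 = 0.02203 mol
q_rxn = −q_cal = -71.4288 kJ
ΔH = -71.4288 / 0.02203 = -3242 kJ/mol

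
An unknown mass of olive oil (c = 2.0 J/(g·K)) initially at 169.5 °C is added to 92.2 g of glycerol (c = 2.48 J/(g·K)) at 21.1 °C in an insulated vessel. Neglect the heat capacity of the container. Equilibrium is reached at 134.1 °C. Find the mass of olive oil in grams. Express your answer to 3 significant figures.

m = 365 g

q_gained = (92.2 × 2.48) × (134.1 − 21.1) = 25840 J
q_lost = m × 2.0 × (169.5 − 134.1) = 70.8 m
m = 25840 / 70.8 = 365 g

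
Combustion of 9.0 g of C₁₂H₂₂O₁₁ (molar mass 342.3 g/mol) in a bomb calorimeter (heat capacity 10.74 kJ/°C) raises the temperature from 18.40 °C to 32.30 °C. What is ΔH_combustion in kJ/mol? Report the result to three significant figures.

ΔT = 32.30 − 18.40 = 13.90 °C
q_cal = C_cal × ΔT = 10.74 × 13.90 = 149.286 kJ
n = 9.0 / 342.3 = 0.02629 mol
q_rxn = −q_cal = -149.286 kJ
ΔH = -149.286 / 0.02629 = -5678 kJ/mol

ΔH = -5680 kJ/mol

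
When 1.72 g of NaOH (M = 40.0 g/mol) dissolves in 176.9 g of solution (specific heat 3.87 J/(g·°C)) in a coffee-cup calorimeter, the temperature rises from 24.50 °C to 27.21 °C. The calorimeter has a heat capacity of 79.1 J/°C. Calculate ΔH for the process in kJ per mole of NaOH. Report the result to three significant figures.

|ΔT| = |27.21 − 24.50| = 2.71 °C
|q_surr| = (176.9 × 3.87 + 79.1) × 2.71 = 763.703 × 2.71 = 2070 J
n(NaOH) = 1.72 / 40.0 = 0.04300 mol
Temperature rose, so q_rxn = −|q_surr| = -2.070 kJ
ΔH = q_rxn / n = -48.14 kJ/mol

ΔH = -48.1 kJ/mol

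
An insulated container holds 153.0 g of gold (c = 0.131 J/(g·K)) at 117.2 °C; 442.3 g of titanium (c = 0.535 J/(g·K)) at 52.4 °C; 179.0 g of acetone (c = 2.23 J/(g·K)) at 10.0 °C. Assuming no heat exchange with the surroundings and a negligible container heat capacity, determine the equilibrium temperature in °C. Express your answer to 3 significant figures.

Σ mᵢcᵢ(T − Tᵢ) = 0  ⇒  T = Σ mᵢcᵢTᵢ / Σ mᵢcᵢ
Σ mᵢcᵢ = 153.0×0.131 + 442.3×0.535 + 179.0×2.23 = 655.8435
Σ mᵢcᵢTᵢ = 20.043×117.2 + 236.6305×52.4 + 399.17×10.0 = 18740
T = 18740 / 655.8435 = 28.57 °C

T_f = 28.6 °C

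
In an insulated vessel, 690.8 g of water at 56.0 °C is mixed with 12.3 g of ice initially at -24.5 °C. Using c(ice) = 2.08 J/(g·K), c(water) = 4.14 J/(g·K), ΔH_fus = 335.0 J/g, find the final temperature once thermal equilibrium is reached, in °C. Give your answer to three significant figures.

Heat to bring ice to 0 °C and melt it: q₁ = 12.3×2.08×24.5 + 12.3×335.0 = 4747.3 J
Heat the water can supply cooling to 0 °C: 690.8×4.14×56.0 = 160155 J > q₁, so all ice melts.
Energy balance: 690.8×4.14×(56.0 − T) = 4747.3 + 12.3×4.14×(T − 0)
2859.912(56.0 − T) = 4747.3 + 50.922 T
160155 − 4747.3 = 2910.834 T
T = 155407.7 / 2910.834 = 53.39 °C

T_f = 53.4 °C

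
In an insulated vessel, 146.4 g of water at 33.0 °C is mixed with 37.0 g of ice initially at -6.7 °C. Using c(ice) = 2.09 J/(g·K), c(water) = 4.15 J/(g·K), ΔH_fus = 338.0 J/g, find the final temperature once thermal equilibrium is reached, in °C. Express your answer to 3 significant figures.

T_f = 9.23 °C

Heat to bring ice to 0 °C and melt it: q₁ = 37.0×2.09×6.7 + 37.0×338.0 = 13024 J
Heat the water can supply cooling to 0 °C: 146.4×4.15×33.0 = 20049.5 J > q₁, so all ice melts.
Energy balance: 146.4×4.15×(33.0 − T) = 13024 + 37.0×4.15×(T − 0)
607.56(33.0 − T) = 13024 + 153.55 T
20049.5 − 13024 = 761.11 T
T = 7025.5 / 761.11 = 9.231 °C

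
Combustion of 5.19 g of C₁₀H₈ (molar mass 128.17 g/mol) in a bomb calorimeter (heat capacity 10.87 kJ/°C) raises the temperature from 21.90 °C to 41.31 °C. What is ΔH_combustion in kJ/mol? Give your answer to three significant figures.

ΔT = 41.31 − 21.90 = 19.41 °C
q_cal = C_cal × ΔT = 10.87 × 19.41 = 210.9867 kJ
n = 5.19 / 128.17 = 0.04049 mol
q_rxn = −q_cal = -210.9867 kJ
ΔH = -210.9867 / 0.04049 = -5211 kJ/mol

ΔH = -5210 kJ/mol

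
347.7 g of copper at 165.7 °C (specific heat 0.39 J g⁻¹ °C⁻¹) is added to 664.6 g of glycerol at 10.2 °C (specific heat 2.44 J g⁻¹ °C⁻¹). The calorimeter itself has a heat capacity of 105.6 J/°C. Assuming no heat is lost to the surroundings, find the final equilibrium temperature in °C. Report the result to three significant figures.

Heat lost by copper = heat gained by glycerol + calorimeter.
(347.7)(0.39)(165.7 − T) = [(664.6)(2.44) + 105.6](T − 10.2)
135.603 (165.7 − T) = 1727.224 (T − 10.2)
22469 − 135.603 T = 1727.224 T − 17618
40087 = 1862.827 T
T = 21.52 °C

T_f = 21.5 °C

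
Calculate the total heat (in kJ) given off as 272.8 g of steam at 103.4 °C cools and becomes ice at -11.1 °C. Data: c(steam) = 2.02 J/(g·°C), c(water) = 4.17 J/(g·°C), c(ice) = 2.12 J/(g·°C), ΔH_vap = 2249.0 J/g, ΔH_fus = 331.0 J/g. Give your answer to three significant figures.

q = 826 kJ

q1 (cool steam 103.4→100 °C): 272.8 × 2.02 × 3.4 = 1874 J
q2 (condense at 100 °C): 272.8 × 2249.0 = 613527 J
q3 (cool water 100→0 °C): 272.8 × 4.17 × 100.0 = 113758 J
q4 (freeze at 0 °C): 272.8 × 331.0 = 90297 J
q5 (cool ice 0→-11.1 °C): 272.8 × 2.12 × 11.1 = 6420 J
Total: 1874 + 613527 + 113758 + 90297 + 6420 = 825876 J = 826 kJ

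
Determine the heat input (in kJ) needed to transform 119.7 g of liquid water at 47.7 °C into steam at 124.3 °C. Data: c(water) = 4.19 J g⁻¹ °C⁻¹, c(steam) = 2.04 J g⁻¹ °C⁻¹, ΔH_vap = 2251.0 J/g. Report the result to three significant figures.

q = 302 kJ

q1 (heat water 47.7→100.0 °C): 119.7 × 4.19 × 52.3 = 26231 J
q2 (vaporize at 100 °C): 119.7 × 2251.0 = 269445 J
q3 (heat steam 100.0→124.3 °C): 119.7 × 2.04 × 24.3 = 5934 J
Total: 26231 + 269445 + 5934 = 301610 J = 302 kJ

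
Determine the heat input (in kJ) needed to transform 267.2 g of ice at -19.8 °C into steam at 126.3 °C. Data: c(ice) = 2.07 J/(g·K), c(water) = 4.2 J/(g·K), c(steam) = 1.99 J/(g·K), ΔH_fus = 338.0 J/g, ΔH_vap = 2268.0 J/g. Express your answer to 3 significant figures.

q = 833 kJ

q1 (heat ice -19.8→0.0 °C): 267.2 × 2.07 × 19.8 = 10951 J
q2 (melt at 0 °C): 267.2 × 338.0 = 90314 J
q3 (heat water 0.0→100.0 °C): 267.2 × 4.2 × 100.0 = 112224 J
q4 (vaporize at 100 °C): 267.2 × 2268.0 = 606010 J
q5 (heat steam 100.0→126.3 °C): 267.2 × 1.99 × 26.3 = 13984 J
Total: 10951 + 90314 + 112224 + 606010 + 13984 = 833483 J = 833 kJ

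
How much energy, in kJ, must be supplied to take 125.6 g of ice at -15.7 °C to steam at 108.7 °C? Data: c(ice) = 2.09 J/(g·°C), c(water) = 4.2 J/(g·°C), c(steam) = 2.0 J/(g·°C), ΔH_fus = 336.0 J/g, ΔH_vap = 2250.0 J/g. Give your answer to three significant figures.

q = 384 kJ

q1 (heat ice -15.7→0.0 °C): 125.6 × 2.09 × 15.7 = 4121 J
q2 (melt at 0 °C): 125.6 × 336.0 = 42202 J
q3 (heat water 0.0→100.0 °C): 125.6 × 4.2 × 100.0 = 52752 J
q4 (vaporize at 100 °C): 125.6 × 2250.0 = 282600 J
q5 (heat steam 100.0→108.7 °C): 125.6 × 2.0 × 8.7 = 2185 J
Total: 4121 + 42202 + 52752 + 282600 + 2185 = 383860 J = 384 kJ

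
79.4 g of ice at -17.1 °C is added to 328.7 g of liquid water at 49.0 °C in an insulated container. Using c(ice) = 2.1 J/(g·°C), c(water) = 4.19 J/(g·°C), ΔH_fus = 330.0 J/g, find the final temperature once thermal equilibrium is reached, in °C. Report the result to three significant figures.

T_f = 22.5 °C

Heat to bring ice to 0 °C and melt it: q₁ = 79.4×2.1×17.1 + 79.4×330.0 = 29053 J
Heat the water can supply cooling to 0 °C: 328.7×4.19×49.0 = 67485.4 J > q₁, so all ice melts.
Energy balance: 328.7×4.19×(49.0 − T) = 29053 + 79.4×4.19×(T − 0)
1377.253(49.0 − T) = 29053 + 332.686 T
67485.4 − 29053 = 1709.939 T
T = 38432.4 / 1709.939 = 22.48 °C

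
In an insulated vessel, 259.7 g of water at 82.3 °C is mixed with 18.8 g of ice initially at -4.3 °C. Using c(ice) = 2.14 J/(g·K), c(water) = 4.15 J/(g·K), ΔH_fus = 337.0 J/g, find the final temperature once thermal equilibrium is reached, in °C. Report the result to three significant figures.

T_f = 71.1 °C

Heat to bring ice to 0 °C and melt it: q₁ = 18.8×2.14×4.3 + 18.8×337.0 = 6508.6 J
Heat the water can supply cooling to 0 °C: 259.7×4.15×82.3 = 88699.2 J > q₁, so all ice melts.
Energy balance: 259.7×4.15×(82.3 − T) = 6508.6 + 18.8×4.15×(T − 0)
1077.755(82.3 − T) = 6508.6 + 78.02 T
88699.2 − 6508.6 = 1155.775 T
T = 82190.6 / 1155.775 = 71.11 °C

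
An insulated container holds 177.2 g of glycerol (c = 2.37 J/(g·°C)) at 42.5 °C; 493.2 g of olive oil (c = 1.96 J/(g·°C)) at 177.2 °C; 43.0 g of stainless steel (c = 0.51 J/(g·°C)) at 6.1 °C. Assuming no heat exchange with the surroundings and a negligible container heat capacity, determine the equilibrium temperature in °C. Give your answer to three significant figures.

T_f = 134 °C

Σ mᵢcᵢ(T − Tᵢ) = 0  ⇒  T = Σ mᵢcᵢTᵢ / Σ mᵢcᵢ
Σ mᵢcᵢ = 177.2×2.37 + 493.2×1.96 + 43.0×0.51 = 1408.566
Σ mᵢcᵢTᵢ = 419.964×42.5 + 966.672×177.2 + 21.93×6.1 = 189280
T = 189280 / 1408.566 = 134.4 °C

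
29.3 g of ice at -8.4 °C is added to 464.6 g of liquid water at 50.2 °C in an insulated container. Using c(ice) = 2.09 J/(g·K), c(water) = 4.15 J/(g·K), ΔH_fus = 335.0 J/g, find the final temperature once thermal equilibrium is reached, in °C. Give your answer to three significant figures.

Heat to bring ice to 0 °C and melt it: q₁ = 29.3×2.09×8.4 + 29.3×335.0 = 10330 J
Heat the water can supply cooling to 0 °C: 464.6×4.15×50.2 = 96790.1 J > q₁, so all ice melts.
Energy balance: 464.6×4.15×(50.2 − T) = 10330 + 29.3×4.15×(T − 0)
1928.09(50.2 − T) = 10330 + 121.595 T
96790.1 − 10330 = 2049.685 T
T = 86460.1 / 2049.685 = 42.18 °C

T_f = 42.2 °C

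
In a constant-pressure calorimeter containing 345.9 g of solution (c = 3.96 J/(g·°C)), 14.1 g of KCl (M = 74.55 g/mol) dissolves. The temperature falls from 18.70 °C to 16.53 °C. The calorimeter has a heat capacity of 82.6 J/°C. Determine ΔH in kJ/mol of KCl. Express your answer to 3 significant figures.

|ΔT| = |16.53 − 18.70| = 2.17 °C
|q_surr| = (345.9 × 3.96 + 82.6) × 2.17 = 1452.364 × 2.17 = 3152 J
n(KCl) = 14.1 / 74.55 = 0.1891 mol
Temperature fell, so q_rxn = +|q_surr| = 3.152 kJ
ΔH = q_rxn / n = 16.67 kJ/mol

ΔH = 16.7 kJ/mol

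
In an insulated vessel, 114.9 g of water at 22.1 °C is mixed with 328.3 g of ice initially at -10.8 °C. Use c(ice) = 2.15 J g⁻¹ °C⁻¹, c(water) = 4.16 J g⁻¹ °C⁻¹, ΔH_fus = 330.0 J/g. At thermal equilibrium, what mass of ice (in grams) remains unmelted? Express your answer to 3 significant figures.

m_ice remaining = 319 g

Heat to warm all ice to 0 °C: 328.3×2.15×10.8 = 7623.1 J
Heat released by water cooling to 0 °C: 114.9×4.16×22.1 = 10563 J
10563 J < 7623.1 + 328.3×330.0 = 115962.1 J, so not all ice melts; final T = 0 °C.
Heat left for melting: 10563 − 7623.1 = 2939.9 J
Mass melted = 2939.9 / 330.0 = 8.909 g
Ice remaining = 328.3 − 8.909 = 319.391 g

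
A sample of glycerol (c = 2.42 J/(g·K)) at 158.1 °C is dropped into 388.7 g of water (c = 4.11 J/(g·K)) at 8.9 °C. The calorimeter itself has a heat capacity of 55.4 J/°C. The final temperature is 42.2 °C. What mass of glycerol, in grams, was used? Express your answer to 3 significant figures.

m = 196 g

q_gained = (388.7 × 4.11 + 55.4) × (42.2 − 8.9) = 55040 J
q_lost = m × 2.42 × (158.1 − 42.2) = 280.478 m
m = 55040 / 280.478 = 196 g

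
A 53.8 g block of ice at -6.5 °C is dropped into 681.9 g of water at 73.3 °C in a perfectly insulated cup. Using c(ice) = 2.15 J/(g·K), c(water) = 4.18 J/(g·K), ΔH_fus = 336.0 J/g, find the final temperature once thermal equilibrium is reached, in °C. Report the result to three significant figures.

T_f = 61.8 °C

Heat to bring ice to 0 °C and melt it: q₁ = 53.8×2.15×6.5 + 53.8×336.0 = 18829 J
Heat the water can supply cooling to 0 °C: 681.9×4.18×73.3 = 208930 J > q₁, so all ice melts.
Energy balance: 681.9×4.18×(73.3 − T) = 18829 + 53.8×4.18×(T − 0)
2850.342(73.3 − T) = 18829 + 224.884 T
208930 − 18829 = 3075.226 T
T = 190101 / 3075.226 = 61.82 °C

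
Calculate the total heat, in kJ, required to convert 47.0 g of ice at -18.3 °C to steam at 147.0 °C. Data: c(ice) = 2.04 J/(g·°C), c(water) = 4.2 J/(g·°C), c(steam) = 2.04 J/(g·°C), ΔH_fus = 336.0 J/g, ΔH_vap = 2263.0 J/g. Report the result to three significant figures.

q1 (heat ice -18.3→0.0 °C): 47.0 × 2.04 × 18.3 = 1755 J
q2 (melt at 0 °C): 47.0 × 336.0 = 15792 J
q3 (heat water 0.0→100.0 °C): 47.0 × 4.2 × 100.0 = 19740 J
q4 (vaporize at 100 °C): 47.0 × 2263.0 = 106361 J
q5 (heat steam 100.0→147.0 °C): 47.0 × 2.04 × 47.0 = 4506 J
Total: 1755 + 15792 + 19740 + 106361 + 4506 = 148154 J = 148 kJ

q = 148 kJ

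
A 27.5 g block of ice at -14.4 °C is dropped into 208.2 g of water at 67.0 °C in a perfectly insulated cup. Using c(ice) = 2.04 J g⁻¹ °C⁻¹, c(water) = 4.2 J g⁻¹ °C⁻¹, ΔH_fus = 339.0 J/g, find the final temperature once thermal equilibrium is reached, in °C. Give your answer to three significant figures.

T_f = 48.9 °C

Heat to bring ice to 0 °C and melt it: q₁ = 27.5×2.04×14.4 + 27.5×339.0 = 10130 J
Heat the water can supply cooling to 0 °C: 208.2×4.2×67.0 = 58587.5 J > q₁, so all ice melts.
Energy balance: 208.2×4.2×(67.0 − T) = 10130 + 27.5×4.2×(T − 0)
874.44(67.0 − T) = 10130 + 115.5 T
58587.5 − 10130 = 989.94 T
T = 48457.5 / 989.94 = 48.9499 °C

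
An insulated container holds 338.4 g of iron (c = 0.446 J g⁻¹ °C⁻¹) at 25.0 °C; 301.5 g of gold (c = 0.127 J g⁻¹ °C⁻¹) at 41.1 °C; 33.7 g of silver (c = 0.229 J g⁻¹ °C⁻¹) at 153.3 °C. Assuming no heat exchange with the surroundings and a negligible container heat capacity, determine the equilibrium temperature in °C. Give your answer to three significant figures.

Σ mᵢcᵢ(T − Tᵢ) = 0  ⇒  T = Σ mᵢcᵢTᵢ / Σ mᵢcᵢ
Σ mᵢcᵢ = 338.4×0.446 + 301.5×0.127 + 33.7×0.229 = 196.9342
Σ mᵢcᵢTᵢ = 150.9264×25.0 + 38.2905×41.1 + 7.7173×153.3 = 6530.0
T = 6530.0 / 196.9342 = 33.16 °C

T_f = 33.2 °C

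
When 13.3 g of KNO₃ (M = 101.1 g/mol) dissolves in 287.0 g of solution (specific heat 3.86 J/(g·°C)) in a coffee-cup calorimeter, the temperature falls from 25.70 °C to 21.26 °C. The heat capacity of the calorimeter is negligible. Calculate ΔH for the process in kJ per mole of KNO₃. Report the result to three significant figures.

|ΔT| = |21.26 − 25.70| = 4.44 °C
|q_surr| = (287.0 × 3.86) × 4.44 = 1107.82 × 4.44 = 4919 J
n(KNO₃) = 13.3 / 101.1 = 0.1316 mol
Temperature fell, so q_rxn = +|q_surr| = 4.919 kJ
ΔH = q_rxn / n = 37.38 kJ/mol

ΔH = 37.4 kJ/mol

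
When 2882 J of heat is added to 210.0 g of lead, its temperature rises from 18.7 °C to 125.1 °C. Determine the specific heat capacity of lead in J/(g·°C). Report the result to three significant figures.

c = q / (m ΔT) = 2882 / (210.0 × 106.4)
c = 2882 / 22344 = 0.129 J/(g·°C)

c = 0.129 J/(g·°C)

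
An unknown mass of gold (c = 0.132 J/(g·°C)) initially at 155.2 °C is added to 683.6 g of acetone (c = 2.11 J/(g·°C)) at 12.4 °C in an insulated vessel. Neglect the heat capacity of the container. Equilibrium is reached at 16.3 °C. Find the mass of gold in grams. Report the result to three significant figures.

m = 307 g

q_gained = (683.6 × 2.11) × (16.3 − 12.4) = 5625 J
q_lost = m × 0.132 × (155.2 − 16.3) = 18.3348 m
m = 5625 / 18.3348 = 307 g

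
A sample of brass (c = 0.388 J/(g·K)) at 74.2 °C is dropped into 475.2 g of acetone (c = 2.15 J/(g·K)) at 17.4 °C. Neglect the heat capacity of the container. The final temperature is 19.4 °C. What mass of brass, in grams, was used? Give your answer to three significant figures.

m = 96.1 g

q_gained = (475.2 × 2.15) × (19.4 − 17.4) = 2043 J
q_lost = m × 0.388 × (74.2 − 19.4) = 21.2624 m
m = 2043 / 21.2624 = 96.1 g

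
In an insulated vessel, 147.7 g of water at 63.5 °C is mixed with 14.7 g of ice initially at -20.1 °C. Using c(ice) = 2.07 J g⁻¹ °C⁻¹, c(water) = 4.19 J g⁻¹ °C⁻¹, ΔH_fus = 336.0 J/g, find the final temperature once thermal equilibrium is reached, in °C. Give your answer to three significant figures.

Heat to bring ice to 0 °C and melt it: q₁ = 14.7×2.07×20.1 + 14.7×336.0 = 5550.8 J
Heat the water can supply cooling to 0 °C: 147.7×4.19×63.5 = 39297.8 J > q₁, so all ice melts.
Energy balance: 147.7×4.19×(63.5 − T) = 5550.8 + 14.7×4.19×(T − 0)
618.863(63.5 − T) = 5550.8 + 61.593 T
39297.8 − 5550.8 = 680.456 T
T = 33747.0 / 680.456 = 49.59 °C

T_f = 49.6 °C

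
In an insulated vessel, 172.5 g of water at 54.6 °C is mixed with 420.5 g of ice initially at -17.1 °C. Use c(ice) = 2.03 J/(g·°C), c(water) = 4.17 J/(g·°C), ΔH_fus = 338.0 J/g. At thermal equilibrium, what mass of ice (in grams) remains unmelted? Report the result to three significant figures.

m_ice remaining = 347 g

Heat to warm all ice to 0 °C: 420.5×2.03×17.1 = 14597 J
Heat released by water cooling to 0 °C: 172.5×4.17×54.6 = 39275 J
39275 J < 14597 + 420.5×338.0 = 156726 J, so not all ice melts; final T = 0 °C.
Heat left for melting: 39275 − 14597 = 24678 J
Mass melted = 24678 / 338.0 = 73.01 g
Ice remaining = 420.5 − 73.01 = 347.49 g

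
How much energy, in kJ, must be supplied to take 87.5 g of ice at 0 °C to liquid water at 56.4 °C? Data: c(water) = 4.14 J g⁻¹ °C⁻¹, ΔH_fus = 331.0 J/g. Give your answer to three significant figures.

q1 (melt at 0 °C): 87.5 × 331.0 = 28963 J
q2 (heat water 0.0→56.4 °C): 87.5 × 4.14 × 56.4 = 20431 J
Total: 28963 + 20431 = 49394 J = 49.4 kJ

q = 49.4 kJ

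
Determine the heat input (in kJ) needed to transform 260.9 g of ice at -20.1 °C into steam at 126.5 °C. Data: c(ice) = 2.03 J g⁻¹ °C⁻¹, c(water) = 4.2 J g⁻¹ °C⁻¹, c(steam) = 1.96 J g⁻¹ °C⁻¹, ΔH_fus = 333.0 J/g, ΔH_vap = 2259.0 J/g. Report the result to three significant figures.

q = 810 kJ

q1 (heat ice -20.1→0.0 °C): 260.9 × 2.03 × 20.1 = 10646 J
q2 (melt at 0 °C): 260.9 × 333.0 = 86880 J
q3 (heat water 0.0→100.0 °C): 260.9 × 4.2 × 100.0 = 109578 J
q4 (vaporize at 100 °C): 260.9 × 2259.0 = 589373 J
q5 (heat steam 100.0→126.5 °C): 260.9 × 1.96 × 26.5 = 13551 J
Total: 10646 + 86880 + 109578 + 589373 + 13551 = 810028 J = 810 kJ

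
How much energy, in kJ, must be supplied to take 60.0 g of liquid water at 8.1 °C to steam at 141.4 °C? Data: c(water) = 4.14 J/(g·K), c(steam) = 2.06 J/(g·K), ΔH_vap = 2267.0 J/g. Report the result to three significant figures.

q1 (heat water 8.1→100.0 °C): 60.0 × 4.14 × 91.9 = 22828 J
q2 (vaporize at 100 °C): 60.0 × 2267.0 = 136020 J
q3 (heat steam 100.0→141.4 °C): 60.0 × 2.06 × 41.4 = 5117 J
Total: 22828 + 136020 + 5117 = 163965 J = 164 kJ

q = 164 kJ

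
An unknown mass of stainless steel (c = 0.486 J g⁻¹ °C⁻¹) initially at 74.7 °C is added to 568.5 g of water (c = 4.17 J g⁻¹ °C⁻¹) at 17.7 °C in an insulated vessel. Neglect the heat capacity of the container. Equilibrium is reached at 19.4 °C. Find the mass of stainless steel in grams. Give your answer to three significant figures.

m = 150 g

q_gained = (568.5 × 4.17) × (19.4 − 17.7) = 4030 J
q_lost = m × 0.486 × (74.7 − 19.4) = 26.8758 m
m = 4030 / 26.8758 = 150 g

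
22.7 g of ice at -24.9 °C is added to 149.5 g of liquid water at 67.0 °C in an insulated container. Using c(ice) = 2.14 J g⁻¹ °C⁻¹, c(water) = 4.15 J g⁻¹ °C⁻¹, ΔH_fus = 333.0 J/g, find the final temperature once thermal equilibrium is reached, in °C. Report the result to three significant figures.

T_f = 45.9 °C

Heat to bring ice to 0 °C and melt it: q₁ = 22.7×2.14×24.9 + 22.7×333.0 = 8768.7 J
Heat the water can supply cooling to 0 °C: 149.5×4.15×67.0 = 41568.5 J > q₁, so all ice melts.
Energy balance: 149.5×4.15×(67.0 − T) = 8768.7 + 22.7×4.15×(T − 0)
620.425(67.0 − T) = 8768.7 + 94.205 T
41568.5 − 8768.7 = 714.630 T
T = 32799.8 / 714.630 = 45.90 °C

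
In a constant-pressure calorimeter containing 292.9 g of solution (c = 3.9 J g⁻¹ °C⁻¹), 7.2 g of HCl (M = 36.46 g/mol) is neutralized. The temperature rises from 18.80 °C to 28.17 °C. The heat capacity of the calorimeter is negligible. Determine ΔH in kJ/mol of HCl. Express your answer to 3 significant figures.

|ΔT| = |28.17 − 18.80| = 9.37 °C
|q_surr| = (292.9 × 3.9) × 9.37 = 1142.31 × 9.37 = 10700 J
n(HCl) = 7.2 / 36.46 = 0.1975 mol
Temperature rose, so q_rxn = −|q_surr| = -10.70 kJ
ΔH = q_rxn / n = -54.18 kJ/mol

ΔH = -54.2 kJ/mol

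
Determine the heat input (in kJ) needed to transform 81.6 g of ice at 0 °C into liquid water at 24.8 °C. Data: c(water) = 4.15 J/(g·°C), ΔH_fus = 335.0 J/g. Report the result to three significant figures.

q = 35.7 kJ

q1 (melt at 0 °C): 81.6 × 335.0 = 27336 J
q2 (heat water 0.0→24.8 °C): 81.6 × 4.15 × 24.8 = 8398 J
Total: 27336 + 8398 = 35734 J = 35.7 kJ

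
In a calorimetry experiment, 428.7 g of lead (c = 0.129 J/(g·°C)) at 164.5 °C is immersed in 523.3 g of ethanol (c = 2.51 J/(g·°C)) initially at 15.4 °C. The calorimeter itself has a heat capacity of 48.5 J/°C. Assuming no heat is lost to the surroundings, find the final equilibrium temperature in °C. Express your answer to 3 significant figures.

Heat lost by lead = heat gained by ethanol + calorimeter.
(428.7)(0.129)(164.5 − T) = [(523.3)(2.51) + 48.5](T − 15.4)
55.3023 (164.5 − T) = 1361.983 (T − 15.4)
9097.2 − 55.3023 T = 1361.983 T − 20975
30072.2 = 1417.2853 T
T = 21.22 °C

T_f = 21.2 °C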